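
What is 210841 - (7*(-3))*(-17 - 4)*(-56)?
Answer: 235537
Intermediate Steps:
210841 - (7*(-3))*(-17 - 4)*(-56) = 210841 - (-21*(-21))*(-56) = 210841 - 441*(-56) = 210841 - 1*(-24696) = 210841 + 24696 = 235537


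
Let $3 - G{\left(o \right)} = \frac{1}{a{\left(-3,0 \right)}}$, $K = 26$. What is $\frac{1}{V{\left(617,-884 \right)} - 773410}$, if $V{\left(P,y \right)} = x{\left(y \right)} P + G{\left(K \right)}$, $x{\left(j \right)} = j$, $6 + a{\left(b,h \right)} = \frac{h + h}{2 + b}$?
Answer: $- \frac{6}{7913009} \approx -7.5824 \cdot 10^{-7}$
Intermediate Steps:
$a{\left(b,h \right)} = -6 + \frac{2 h}{2 + b}$ ($a{\left(b,h \right)} = -6 + \frac{h + h}{2 + b} = -6 + \frac{2 h}{2 + b}$)
$G{\left(o \right)} = \frac{19}{6}$ ($G{\left(o \right)} = 3 - \frac{1}{2 \frac{1}{2 - 3} \left(-6 + 0 - -9\right)} = 3 - \frac{1}{2 \frac{1}{-1} \left(-6 + 0 + 9\right)} = 3 - \frac{1}{2 \left(-1\right) 3} = 3 - \frac{1}{-6} = 3 - - \frac{1}{6} = 3 + \frac{1}{6} = \frac{19}{6}$)
$V{\left(P,y \right)} = \frac{19}{6} + P y$ ($V{\left(P,y \right)} = y P + \frac{19}{6} = P y + \frac{19}{6} = \frac{19}{6} + P y$)
$\frac{1}{V{\left(617,-884 \right)} - 773410} = \frac{1}{\left(\frac{19}{6} + 617 \left(-884\right)\right) - 773410} = \frac{1}{\left(\frac{19}{6} - 545428\right) - 773410} = \frac{1}{- \frac{3272549}{6} - 773410} = \frac{1}{- \frac{7913009}{6}} = - \frac{6}{7913009}$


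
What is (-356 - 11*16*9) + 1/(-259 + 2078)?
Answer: -3528859/1819 ≈ -1940.0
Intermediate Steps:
(-356 - 11*16*9) + 1/(-259 + 2078) = (-356 - 176*9) + 1/1819 = (-356 - 1584) + 1/1819 = -1940 + 1/1819 = -3528859/1819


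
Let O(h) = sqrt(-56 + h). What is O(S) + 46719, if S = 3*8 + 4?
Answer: 46719 + 2*I*sqrt(7) ≈ 46719.0 + 5.2915*I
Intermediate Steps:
S = 28 (S = 24 + 4 = 28)
O(S) + 46719 = sqrt(-56 + 28) + 46719 = sqrt(-28) + 46719 = 2*I*sqrt(7) + 46719 = 46719 + 2*I*sqrt(7)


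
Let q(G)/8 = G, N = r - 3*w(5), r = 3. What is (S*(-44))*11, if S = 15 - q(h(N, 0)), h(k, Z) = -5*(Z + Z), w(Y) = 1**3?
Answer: -7260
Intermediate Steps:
w(Y) = 1
N = 0 (N = 3 - 3*1 = 3 - 3 = 0)
h(k, Z) = -10*Z
q(G) = 8*G
S = 15 (S = 15 - 8*(-10*0) = 15 - 8*0 = 15 - 1*0 = 15 + 0 = 15)
(S*(-44))*11 = (15*(-44))*11 = -660*11 = -7260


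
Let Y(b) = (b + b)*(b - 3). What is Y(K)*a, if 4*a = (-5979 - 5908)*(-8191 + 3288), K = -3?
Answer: 524537649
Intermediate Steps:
Y(b) = 2*b*(-3 + b) (Y(b) = (2*b)*(-3 + b) = 2*b*(-3 + b))
a = 58281961/4 (a = ((-5979 - 5908)*(-8191 + 3288))/4 = (-11887*(-4903))/4 = (1/4)*58281961 = 58281961/4 ≈ 1.4570e+7)
Y(K)*a = (2*(-3)*(-3 - 3))*(58281961/4) = (2*(-3)*(-6))*(58281961/4) = 36*(58281961/4) = 524537649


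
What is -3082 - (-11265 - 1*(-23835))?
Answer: -15652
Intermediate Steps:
-3082 - (-11265 - 1*(-23835)) = -3082 - (-11265 + 23835) = -3082 - 1*12570 = -3082 - 12570 = -15652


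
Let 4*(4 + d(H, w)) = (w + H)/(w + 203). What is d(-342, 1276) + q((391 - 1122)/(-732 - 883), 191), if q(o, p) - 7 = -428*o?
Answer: -53551637/281010 ≈ -190.57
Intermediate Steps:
d(H, w) = -4 + (H + w)/(4*(203 + w)) (d(H, w) = -4 + ((w + H)/(w + 203))/4 = -4 + ((H + w)/(203 + w))/4 = -4 + (H + w)/(4*(203 + w)))
q(o, p) = 7 - 428*o
d(-342, 1276) + q((391 - 1122)/(-732 - 883), 191) = (-3248 - 342 - 15*1276)/(4*(203 + 1276)) + (7 - 428*(391 - 1122)/(-732 - 883)) = (¼)*(-3248 - 342 - 19140)/1479 + (7 - (-312868)/(-1615)) = (¼)*(1/1479)*(-22730) + (7 - (-312868)*(-1)/1615) = -11365/2958 + (7 - 428*43/95) = -11365/2958 + (7 - 18404/95) = -11365/2958 - 17739/95 = -53551637/281010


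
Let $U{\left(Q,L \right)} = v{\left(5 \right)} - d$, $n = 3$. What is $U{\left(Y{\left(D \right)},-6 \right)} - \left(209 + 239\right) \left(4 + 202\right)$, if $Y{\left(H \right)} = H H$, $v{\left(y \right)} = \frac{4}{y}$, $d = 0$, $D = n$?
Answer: $- \frac{461436}{5} \approx -92287.0$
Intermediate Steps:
$D = 3$
$Y{\left(H \right)} = H^{2}$
$U{\left(Q,L \right)} = \frac{4}{5}$ ($U{\left(Q,L \right)} = \frac{4}{5} - 0 = 4 \cdot \frac{1}{5} + 0 = \frac{4}{5} + 0 = \frac{4}{5}$)
$U{\left(Y{\left(D \right)},-6 \right)} - \left(209 + 239\right) \left(4 + 202\right) = \frac{4}{5} - \left(209 + 239\right) \left(4 + 202\right) = \frac{4}{5} - 448 \cdot 206 = \frac{4}{5} - 92288 = - \frac{461436}{5}$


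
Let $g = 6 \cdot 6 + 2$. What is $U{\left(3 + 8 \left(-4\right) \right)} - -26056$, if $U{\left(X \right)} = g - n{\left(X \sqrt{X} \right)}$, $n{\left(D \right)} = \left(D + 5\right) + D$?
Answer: $26089 + 58 i \sqrt{29} \approx 26089.0 + 312.34 i$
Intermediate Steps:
$n{\left(D \right)} = 5 + 2 D$ ($n{\left(D \right)} = \left(5 + D\right) + D = 5 + 2 D$)
$g = 38$ ($g = 36 + 2 = 38$)
$U{\left(X \right)} = 33 - 2 X^{\frac{3}{2}}$ ($U{\left(X \right)} = 38 - \left(5 + 2 X \sqrt{X}\right) = 38 - \left(5 + 2 X^{\frac{3}{2}}\right) = 33 - 2 X^{\frac{3}{2}}$)
$U{\left(3 + 8 \left(-4\right) \right)} - -26056 = \left(33 - 2 \left(3 + 8 \left(-4\right)\right)^{\frac{3}{2}}\right) - -26056 = \left(33 - 2 \left(3 - 32\right)^{\frac{3}{2}}\right) + 26056 = \left(33 - 2 \left(-29\right)^{\frac{3}{2}}\right) + 26056 = \left(33 - 2 \left(- 29 i \sqrt{29}\right)\right) + 26056 = \left(33 + 58 i \sqrt{29}\right) + 26056 = 26089 + 58 i \sqrt{29}$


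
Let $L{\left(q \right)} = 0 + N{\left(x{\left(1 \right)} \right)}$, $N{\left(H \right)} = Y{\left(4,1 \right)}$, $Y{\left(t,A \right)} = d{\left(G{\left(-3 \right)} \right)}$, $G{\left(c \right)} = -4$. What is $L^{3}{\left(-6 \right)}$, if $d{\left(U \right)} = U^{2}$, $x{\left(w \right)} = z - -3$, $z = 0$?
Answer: $4096$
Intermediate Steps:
$x{\left(w \right)} = 3$ ($x{\left(w \right)} = 0 - -3 = 0 + 3 = 3$)
$Y{\left(t,A \right)} = 16$ ($Y{\left(t,A \right)} = \left(-4\right)^{2} = 16$)
$N{\left(H \right)} = 16$
$L{\left(q \right)} = 16$ ($L{\left(q \right)} = 0 + 16 = 16$)
$L^{3}{\left(-6 \right)} = 16^{3} = 4096$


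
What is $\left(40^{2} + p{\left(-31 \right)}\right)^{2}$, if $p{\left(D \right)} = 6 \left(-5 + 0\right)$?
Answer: $2464900$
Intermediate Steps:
$p{\left(D \right)} = -30$ ($p{\left(D \right)} = 6 \left(-5\right) = -30$)
$\left(40^{2} + p{\left(-31 \right)}\right)^{2} = \left(40^{2} - 30\right)^{2} = \left(1600 - 30\right)^{2} = 1570^{2} = 2464900$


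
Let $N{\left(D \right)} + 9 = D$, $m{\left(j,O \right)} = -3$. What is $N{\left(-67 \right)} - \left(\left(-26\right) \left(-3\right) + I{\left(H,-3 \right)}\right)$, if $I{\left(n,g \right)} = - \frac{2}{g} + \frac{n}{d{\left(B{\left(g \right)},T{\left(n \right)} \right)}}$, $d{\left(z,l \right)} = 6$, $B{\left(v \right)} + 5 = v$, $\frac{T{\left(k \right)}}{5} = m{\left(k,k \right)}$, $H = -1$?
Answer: $- \frac{309}{2} \approx -154.5$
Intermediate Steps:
$N{\left(D \right)} = -9 + D$
$T{\left(k \right)} = -15$ ($T{\left(k \right)} = 5 \left(-3\right) = -15$)
$B{\left(v \right)} = -5 + v$
$I{\left(n,g \right)} = - \frac{2}{g} + \frac{n}{6}$
$N{\left(-67 \right)} - \left(\left(-26\right) \left(-3\right) + I{\left(H,-3 \right)}\right) = \left(-9 - 67\right) - \left(\left(-26\right) \left(-3\right) - \left(\frac{1}{6} + \frac{2}{-3}\right)\right) = -76 - \left(78 - - \frac{1}{2}\right) = -76 - \left(78 + \left(\frac{2}{3} - \frac{1}{6}\right)\right) = -76 - \left(78 + \frac{1}{2}\right) = -76 - \frac{157}{2} = - \frac{309}{2}$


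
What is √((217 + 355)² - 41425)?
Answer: 3*√31751 ≈ 534.56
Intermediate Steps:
√((217 + 355)² - 41425) = √(572² - 41425) = √(327184 - 41425) = √285759 = 3*√31751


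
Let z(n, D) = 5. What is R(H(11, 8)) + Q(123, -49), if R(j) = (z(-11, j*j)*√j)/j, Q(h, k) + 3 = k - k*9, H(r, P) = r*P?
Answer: 389 + 5*√22/44 ≈ 389.53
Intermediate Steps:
H(r, P) = P*r
Q(h, k) = -3 - 8*k (Q(h, k) = -3 + (k - k*9) = -3 + (k - 9*k) = -3 - 8*k)
R(j) = 5/√j (R(j) = (5*√j)/j = 5/√j)
R(H(11, 8)) + Q(123, -49) = 5/√(8*11) + (-3 - 8*(-49)) = 5/√88 + (-3 + 392) = 5*(√22/44) + 389 = 5*√22/44 + 389 = 389 + 5*√22/44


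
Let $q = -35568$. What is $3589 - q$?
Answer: $39157$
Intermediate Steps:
$3589 - q = 3589 - -35568 = 3589 + 35568 = 39157$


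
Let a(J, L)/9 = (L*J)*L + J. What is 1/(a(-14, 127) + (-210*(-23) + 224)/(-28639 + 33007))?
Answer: -312/634102199 ≈ -4.9203e-7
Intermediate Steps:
a(J, L) = 9*J + 9*J*L² (a(J, L) = 9*((L*J)*L + J) = 9*((J*L)*L + J) = 9*(J*L² + J) = 9*(J + J*L²) = 9*J + 9*J*L²)
1/(a(-14, 127) + (-210*(-23) + 224)/(-28639 + 33007)) = 1/(9*(-14)*(1 + 127²) + (-210*(-23) + 224)/(-28639 + 33007)) = 1/(9*(-14)*(1 + 16129) + (4830 + 224)/4368) = 1/(9*(-14)*16130 + 5054*(1/4368)) = 1/(-2032380 + 361/312) = 1/(-634102199/312) = -312/634102199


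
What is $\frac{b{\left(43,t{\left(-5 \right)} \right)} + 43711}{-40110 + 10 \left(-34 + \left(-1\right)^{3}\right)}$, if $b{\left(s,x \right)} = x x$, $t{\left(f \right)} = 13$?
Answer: $- \frac{2194}{2023} \approx -1.0845$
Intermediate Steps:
$b{\left(s,x \right)} = x^{2}$
$\frac{b{\left(43,t{\left(-5 \right)} \right)} + 43711}{-40110 + 10 \left(-34 + \left(-1\right)^{3}\right)} = \frac{13^{2} + 43711}{-40110 + 10 \left(-34 + \left(-1\right)^{3}\right)} = \frac{169 + 43711}{-40110 + 10 \left(-34 - 1\right)} = \frac{43880}{-40110 + 10 \left(-35\right)} = \frac{43880}{-40110 - 350} = \frac{43880}{-40460} = 43880 \left(- \frac{1}{40460}\right) = - \frac{2194}{2023}$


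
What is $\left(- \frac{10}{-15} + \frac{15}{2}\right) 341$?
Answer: $\frac{16709}{6} \approx 2784.8$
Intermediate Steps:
$\left(- \frac{10}{-15} + \frac{15}{2}\right) 341 = \left(\left(-10\right) \left(- \frac{1}{15}\right) + 15 \cdot \frac{1}{2}\right) 341 = \left(\frac{2}{3} + \frac{15}{2}\right) 341 = \frac{49}{6} \cdot 341 = \frac{16709}{6}$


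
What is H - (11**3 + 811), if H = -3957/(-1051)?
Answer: -2247285/1051 ≈ -2138.2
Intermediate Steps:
H = 3957/1051 (H = -3957*(-1/1051) = 3957/1051 ≈ 3.7650)
H - (11**3 + 811) = 3957/1051 - (11**3 + 811) = 3957/1051 - (1331 + 811) = 3957/1051 - 1*2142 = 3957/1051 - 2142 = -2247285/1051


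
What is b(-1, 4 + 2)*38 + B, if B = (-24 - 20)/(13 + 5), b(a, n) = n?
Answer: 2030/9 ≈ 225.56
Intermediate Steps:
B = -22/9 (B = -44/18 = -44*1/18 = -22/9 ≈ -2.4444)
b(-1, 4 + 2)*38 + B = (4 + 2)*38 - 22/9 = 6*38 - 22/9 = 228 - 22/9 = 2030/9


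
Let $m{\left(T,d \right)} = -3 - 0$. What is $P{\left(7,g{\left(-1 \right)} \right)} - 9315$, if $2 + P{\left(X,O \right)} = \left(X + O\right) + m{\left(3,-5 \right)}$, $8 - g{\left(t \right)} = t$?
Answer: $-9304$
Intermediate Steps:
$m{\left(T,d \right)} = -3$ ($m{\left(T,d \right)} = -3 + 0 = -3$)
$g{\left(t \right)} = 8 - t$
$P{\left(X,O \right)} = -5 + O + X$ ($P{\left(X,O \right)} = -2 - \left(3 - O - X\right) = -2 + \left(-3 + O + X\right) = -5 + O + X$)
$P{\left(7,g{\left(-1 \right)} \right)} - 9315 = \left(-5 + \left(8 - -1\right) + 7\right) - 9315 = \left(-5 + \left(8 + 1\right) + 7\right) - 9315 = \left(-5 + 9 + 7\right) - 9315 = 11 - 9315 = -9304$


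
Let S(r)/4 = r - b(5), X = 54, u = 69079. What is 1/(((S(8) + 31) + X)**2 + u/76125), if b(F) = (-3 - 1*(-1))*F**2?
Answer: 76125/7649794204 ≈ 9.9512e-6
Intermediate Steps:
b(F) = -2*F**2 (b(F) = (-3 + 1)*F**2 = -2*F**2)
S(r) = 200 + 4*r (S(r) = 4*(r - (-2)*5**2) = 4*(r - (-2)*25) = 4*(r - 1*(-50)) = 4*(r + 50) = 4*(50 + r) = 200 + 4*r)
1/(((S(8) + 31) + X)**2 + u/76125) = 1/((((200 + 4*8) + 31) + 54)**2 + 69079/76125) = 1/((((200 + 32) + 31) + 54)**2 + 69079*(1/76125)) = 1/(((232 + 31) + 54)**2 + 69079/76125) = 1/((263 + 54)**2 + 69079/76125) = 1/(317**2 + 69079/76125) = 1/(100489 + 69079/76125) = 1/(7649794204/76125) = 76125/7649794204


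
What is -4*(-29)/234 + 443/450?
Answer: 8659/5850 ≈ 1.4802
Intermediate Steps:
-4*(-29)/234 + 443/450 = 116*(1/234) + 443*(1/450) = 58/117 + 443/450 = 8659/5850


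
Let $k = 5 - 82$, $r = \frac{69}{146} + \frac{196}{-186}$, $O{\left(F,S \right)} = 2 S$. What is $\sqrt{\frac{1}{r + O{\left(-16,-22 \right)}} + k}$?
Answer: $\frac{i \sqrt{28222246019027}}{605323} \approx 8.7762 i$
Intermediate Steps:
$r = - \frac{7891}{13578}$ ($r = 69 \cdot \frac{1}{146} + 196 \left(- \frac{1}{186}\right) = \frac{69}{146} - \frac{98}{93} = - \frac{7891}{13578} \approx -0.58116$)
$k = -77$
$\sqrt{\frac{1}{r + O{\left(-16,-22 \right)}} + k} = \sqrt{\frac{1}{- \frac{7891}{13578} + 2 \left(-22\right)} - 77} = \sqrt{\frac{1}{- \frac{7891}{13578} - 44} - 77} = \sqrt{\frac{1}{- \frac{605323}{13578}} - 77} = \sqrt{- \frac{13578}{605323} - 77} = \sqrt{- \frac{46623449}{605323}} = \frac{i \sqrt{28222246019027}}{605323}$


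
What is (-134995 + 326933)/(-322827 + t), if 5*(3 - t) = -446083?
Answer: -959690/1168037 ≈ -0.82163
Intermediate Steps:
t = 446098/5 (t = 3 - ⅕*(-446083) = 3 + 446083/5 = 446098/5 ≈ 89220.)
(-134995 + 326933)/(-322827 + t) = (-134995 + 326933)/(-322827 + 446098/5) = 191938/(-1168037/5) = 191938*(-5/1168037) = -959690/1168037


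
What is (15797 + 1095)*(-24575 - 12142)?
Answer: -620223564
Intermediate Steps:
(15797 + 1095)*(-24575 - 12142) = 16892*(-36717) = -620223564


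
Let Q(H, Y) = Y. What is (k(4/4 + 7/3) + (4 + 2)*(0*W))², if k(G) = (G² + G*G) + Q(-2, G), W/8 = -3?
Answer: 52900/81 ≈ 653.09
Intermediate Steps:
W = -24 (W = 8*(-3) = -24)
k(G) = G + 2*G² (k(G) = (G² + G*G) + G = (G² + G²) + G = 2*G² + G = G + 2*G²)
(k(4/4 + 7/3) + (4 + 2)*(0*W))² = ((4/4 + 7/3)*(1 + 2*(4/4 + 7/3)) + (4 + 2)*(0*(-24)))² = ((4*(¼) + 7*(⅓))*(1 + 2*(4*(¼) + 7*(⅓))) + 6*0)² = ((1 + 7/3)*(1 + 2*(1 + 7/3)) + 0)² = (10*(1 + 2*(10/3))/3 + 0)² = (10*(1 + 20/3)/3 + 0)² = ((10/3)*(23/3) + 0)² = (230/9 + 0)² = (230/9)² = 52900/81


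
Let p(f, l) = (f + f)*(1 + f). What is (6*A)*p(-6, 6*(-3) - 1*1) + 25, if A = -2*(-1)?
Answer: 745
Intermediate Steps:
A = 2
p(f, l) = 2*f*(1 + f) (p(f, l) = (2*f)*(1 + f) = 2*f*(1 + f))
(6*A)*p(-6, 6*(-3) - 1*1) + 25 = (6*2)*(2*(-6)*(1 - 6)) + 25 = 12*(2*(-6)*(-5)) + 25 = 12*60 + 25 = 720 + 25 = 745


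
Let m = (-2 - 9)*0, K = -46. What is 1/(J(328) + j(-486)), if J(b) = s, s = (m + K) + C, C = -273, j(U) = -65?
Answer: -1/384 ≈ -0.0026042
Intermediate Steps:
m = 0 (m = -11*0 = 0)
s = -319 (s = (0 - 46) - 273 = -46 - 273 = -319)
J(b) = -319
1/(J(328) + j(-486)) = 1/(-319 - 65) = 1/(-384) = -1/384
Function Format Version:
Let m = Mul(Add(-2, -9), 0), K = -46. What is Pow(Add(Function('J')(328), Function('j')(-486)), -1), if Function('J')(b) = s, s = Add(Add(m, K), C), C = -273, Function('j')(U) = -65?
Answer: Rational(-1, 384) ≈ -0.0026042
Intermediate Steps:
m = 0 (m = Mul(-11, 0) = 0)
s = -319 (s = Add(Add(0, -46), -273) = Add(-46, -273) = -319)
Function('J')(b) = -319
Pow(Add(Function('J')(328), Function('j')(-486)), -1) = Pow(Add(-319, -65), -1) = Pow(-384, -1) = Rational(-1, 384)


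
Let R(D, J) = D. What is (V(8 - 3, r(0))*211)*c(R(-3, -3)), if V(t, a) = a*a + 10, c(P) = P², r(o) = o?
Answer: 18990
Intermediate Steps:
V(t, a) = 10 + a² (V(t, a) = a² + 10 = 10 + a²)
(V(8 - 3, r(0))*211)*c(R(-3, -3)) = ((10 + 0²)*211)*(-3)² = ((10 + 0)*211)*9 = (10*211)*9 = 2110*9 = 18990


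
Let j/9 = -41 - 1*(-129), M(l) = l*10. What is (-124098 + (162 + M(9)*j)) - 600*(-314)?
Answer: 135744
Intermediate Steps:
M(l) = 10*l
j = 792 (j = 9*(-41 - 1*(-129)) = 9*(-41 + 129) = 9*88 = 792)
(-124098 + (162 + M(9)*j)) - 600*(-314) = (-124098 + (162 + (10*9)*792)) - 600*(-314) = (-124098 + (162 + 90*792)) + 188400 = (-124098 + (162 + 71280)) + 188400 = (-124098 + 71442) + 188400 = -52656 + 188400 = 135744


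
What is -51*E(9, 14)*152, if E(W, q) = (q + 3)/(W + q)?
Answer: -131784/23 ≈ -5729.7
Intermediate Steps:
E(W, q) = (3 + q)/(W + q)
-51*E(9, 14)*152 = -51*(3 + 14)/(9 + 14)*152 = -51*17/23*152 = -867/23*152 = -131784/23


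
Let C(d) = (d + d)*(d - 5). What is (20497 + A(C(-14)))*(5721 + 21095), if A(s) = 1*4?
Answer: 549754816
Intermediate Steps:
C(d) = 2*d*(-5 + d) (C(d) = (2*d)*(-5 + d) = 2*d*(-5 + d))
A(s) = 4
(20497 + A(C(-14)))*(5721 + 21095) = (20497 + 4)*(5721 + 21095) = 20501*26816 = 549754816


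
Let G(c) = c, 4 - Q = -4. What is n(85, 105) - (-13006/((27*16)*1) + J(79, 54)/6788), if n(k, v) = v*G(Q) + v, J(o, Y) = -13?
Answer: 357427933/366552 ≈ 975.11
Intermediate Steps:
Q = 8 (Q = 4 - 1*(-4) = 4 + 4 = 8)
n(k, v) = 9*v (n(k, v) = v*8 + v = 8*v + v = 9*v)
n(85, 105) - (-13006/((27*16)*1) + J(79, 54)/6788) = 9*105 - (-13006/((27*16)*1) - 13/6788) = 945 - (-13006/(432*1) - 13*1/6788) = 945 - (-13006/432 - 13/6788) = 945 - (-13006*1/432 - 13/6788) = 945 - (-6503/216 - 13/6788) = 945 - 1*(-11036293/366552) = 945 + 11036293/366552 = 357427933/366552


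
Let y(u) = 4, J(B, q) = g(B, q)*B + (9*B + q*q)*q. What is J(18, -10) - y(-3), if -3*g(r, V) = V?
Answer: -2564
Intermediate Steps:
g(r, V) = -V/3
J(B, q) = q*(q² + 9*B) - B*q/3 (J(B, q) = (-q/3)*B + (9*B + q*q)*q = -B*q/3 + (9*B + q²)*q = -B*q/3 + (q² + 9*B)*q = -B*q/3 + q*(q² + 9*B) = q*(q² + 9*B) - B*q/3)
J(18, -10) - y(-3) = -10*((-10)² + (26/3)*18) - 1*4 = -10*(100 + 156) - 4 = -10*256 - 4 = -2560 - 4 = -2564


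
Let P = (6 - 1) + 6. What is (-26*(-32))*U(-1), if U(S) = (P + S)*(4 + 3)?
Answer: 58240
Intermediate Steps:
P = 11 (P = 5 + 6 = 11)
U(S) = 77 + 7*S (U(S) = (11 + S)*(4 + 3) = (11 + S)*7 = 77 + 7*S)
(-26*(-32))*U(-1) = (-26*(-32))*(77 + 7*(-1)) = 832*(77 - 7) = 832*70 = 58240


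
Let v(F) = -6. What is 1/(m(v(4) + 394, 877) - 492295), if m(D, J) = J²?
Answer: 1/276834 ≈ 3.6123e-6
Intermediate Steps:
1/(m(v(4) + 394, 877) - 492295) = 1/(877² - 492295) = 1/(769129 - 492295) = 1/276834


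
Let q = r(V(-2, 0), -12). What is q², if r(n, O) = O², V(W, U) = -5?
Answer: 20736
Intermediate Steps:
q = 144 (q = (-12)² = 144)
q² = 144² = 20736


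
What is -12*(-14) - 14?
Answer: 154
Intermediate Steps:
-12*(-14) - 14 = 168 - 14 = 154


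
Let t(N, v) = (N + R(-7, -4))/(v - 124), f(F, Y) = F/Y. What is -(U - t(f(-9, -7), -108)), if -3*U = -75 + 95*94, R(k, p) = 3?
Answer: 7190215/2436 ≈ 2951.6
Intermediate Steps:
t(N, v) = (3 + N)/(-124 + v) (t(N, v) = (N + 3)/(v - 124) = (3 + N)/(-124 + v))
U = -8855/3 (U = -(-75 + 95*94)/3 = -(-75 + 8930)/3 = -⅓*8855 = -8855/3 ≈ -2951.7)
-(U - t(f(-9, -7), -108)) = -(-8855/3 - (3 - 9/(-7))/(-124 - 108)) = -(-8855/3 - (3 - 9*(-⅐))/(-232)) = -(-8855/3 - (-1)*(3 + 9/7)/232) = -(-8855/3 - (-1)*30/(232*7)) = -(-8855/3 - 1*(-15/812)) = -(-8855/3 + 15/812) = -1*(-7190215/2436) = 7190215/2436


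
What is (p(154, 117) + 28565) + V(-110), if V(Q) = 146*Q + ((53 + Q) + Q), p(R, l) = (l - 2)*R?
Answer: 30048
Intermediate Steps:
p(R, l) = R*(-2 + l) (p(R, l) = (-2 + l)*R = R*(-2 + l))
V(Q) = 53 + 148*Q (V(Q) = 146*Q + (53 + 2*Q) = 53 + 148*Q)
(p(154, 117) + 28565) + V(-110) = (154*(-2 + 117) + 28565) + (53 + 148*(-110)) = (154*115 + 28565) + (53 - 16280) = (17710 + 28565) - 16227 = 46275 - 16227 = 30048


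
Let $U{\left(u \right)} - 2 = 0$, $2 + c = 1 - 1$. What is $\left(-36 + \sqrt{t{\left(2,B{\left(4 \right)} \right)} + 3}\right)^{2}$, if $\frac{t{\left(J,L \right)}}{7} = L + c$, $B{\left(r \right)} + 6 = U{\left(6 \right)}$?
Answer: $\left(36 - i \sqrt{39}\right)^{2} \approx 1257.0 - 449.64 i$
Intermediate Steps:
$c = -2$ ($c = -2 + \left(1 - 1\right) = -2 + 0 = -2$)
$U{\left(u \right)} = 2$ ($U{\left(u \right)} = 2 + 0 = 2$)
$B{\left(r \right)} = -4$ ($B{\left(r \right)} = -6 + 2 = -4$)
$t{\left(J,L \right)} = -14 + 7 L$ ($t{\left(J,L \right)} = 7 \left(L - 2\right) = 7 \left(-2 + L\right) = -14 + 7 L$)
$\left(-36 + \sqrt{t{\left(2,B{\left(4 \right)} \right)} + 3}\right)^{2} = \left(-36 + \sqrt{\left(-14 + 7 \left(-4\right)\right) + 3}\right)^{2} = \left(-36 + \sqrt{\left(-14 - 28\right) + 3}\right)^{2} = \left(-36 + \sqrt{-42 + 3}\right)^{2} = \left(-36 + \sqrt{-39}\right)^{2} = \left(-36 + i \sqrt{39}\right)^{2}$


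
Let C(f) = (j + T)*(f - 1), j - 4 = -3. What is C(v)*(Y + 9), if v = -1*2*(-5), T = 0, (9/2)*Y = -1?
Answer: 79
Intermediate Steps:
Y = -2/9 (Y = (2/9)*(-1) = -2/9 ≈ -0.22222)
j = 1 (j = 4 - 3 = 1)
v = 10 (v = -2*(-5) = 10)
C(f) = -1 + f (C(f) = (1 + 0)*(f - 1) = 1*(-1 + f) = -1 + f)
C(v)*(Y + 9) = (-1 + 10)*(-2/9 + 9) = 9*(79/9) = 79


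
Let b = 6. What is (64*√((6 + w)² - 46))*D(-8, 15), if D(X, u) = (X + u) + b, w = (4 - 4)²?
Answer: 832*I*√10 ≈ 2631.0*I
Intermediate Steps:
w = 0 (w = 0² = 0)
D(X, u) = 6 + X + u (D(X, u) = (X + u) + 6 = 6 + X + u)
(64*√((6 + w)² - 46))*D(-8, 15) = (64*√((6 + 0)² - 46))*(6 - 8 + 15) = (64*√(6² - 46))*13 = (64*√(36 - 46))*13 = (64*√(-10))*13 = (64*(I*√10))*13 = (64*I*√10)*13 = 832*I*√10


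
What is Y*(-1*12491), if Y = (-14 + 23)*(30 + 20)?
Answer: -5620950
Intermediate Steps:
Y = 450 (Y = 9*50 = 450)
Y*(-1*12491) = 450*(-1*12491) = 450*(-12491) = -5620950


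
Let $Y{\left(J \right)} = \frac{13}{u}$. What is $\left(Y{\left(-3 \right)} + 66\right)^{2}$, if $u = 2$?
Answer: $\frac{21025}{4} \approx 5256.3$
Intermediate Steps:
$Y{\left(J \right)} = \frac{13}{2}$
$\left(Y{\left(-3 \right)} + 66\right)^{2} = \left(\frac{13}{2} + 66\right)^{2} = \left(\frac{145}{2}\right)^{2} = \frac{21025}{4}$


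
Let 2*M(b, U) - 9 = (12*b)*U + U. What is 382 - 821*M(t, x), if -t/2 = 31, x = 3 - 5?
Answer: -1226631/2 ≈ -6.1332e+5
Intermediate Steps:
x = -2
t = -62 (t = -2*31 = -62)
M(b, U) = 9/2 + U/2 + 6*U*b (M(b, U) = 9/2 + ((12*b)*U + U)/2 = 9/2 + (12*U*b + U)/2 = 9/2 + (U + 12*U*b)/2 = 9/2 + (U/2 + 6*U*b) = 9/2 + U/2 + 6*U*b)
382 - 821*M(t, x) = 382 - 821*(9/2 + (½)*(-2) + 6*(-2)*(-62)) = 382 - 821*(9/2 - 1 + 744) = 382 - 821*1495/2 = 382 - 1227395/2 = -1226631/2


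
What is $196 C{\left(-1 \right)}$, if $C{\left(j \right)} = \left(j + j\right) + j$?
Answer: $-588$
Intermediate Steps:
$C{\left(j \right)} = 3 j$ ($C{\left(j \right)} = 2 j + j = 3 j$)
$196 C{\left(-1 \right)} = 196 \cdot 3 \left(-1\right) = 196 \left(-3\right) = -588$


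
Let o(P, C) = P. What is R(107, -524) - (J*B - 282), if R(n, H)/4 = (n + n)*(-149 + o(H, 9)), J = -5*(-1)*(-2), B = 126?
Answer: -574546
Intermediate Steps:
J = -10 (J = 5*(-2) = -10)
R(n, H) = 8*n*(-149 + H) (R(n, H) = 4*((n + n)*(-149 + H)) = 4*((2*n)*(-149 + H)) = 4*(2*n*(-149 + H)) = 8*n*(-149 + H))
R(107, -524) - (J*B - 282) = 8*107*(-149 - 524) - (-10*126 - 282) = 8*107*(-673) - (-1260 - 282) = -576088 - 1*(-1542) = -576088 + 1542 = -574546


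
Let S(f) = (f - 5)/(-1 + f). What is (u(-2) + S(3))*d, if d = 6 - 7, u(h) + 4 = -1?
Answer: 6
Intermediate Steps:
u(h) = -5 (u(h) = -4 - 1 = -5)
d = -1
S(f) = (-5 + f)/(-1 + f)
(u(-2) + S(3))*d = (-5 + (-5 + 3)/(-1 + 3))*(-1) = (-5 - 2/2)*(-1) = (-5 + (½)*(-2))*(-1) = (-5 - 1)*(-1) = -6*(-1) = 6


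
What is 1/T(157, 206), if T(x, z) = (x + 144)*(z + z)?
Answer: 1/124012 ≈ 8.0637e-6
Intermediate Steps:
T(x, z) = 2*z*(144 + x) (T(x, z) = (144 + x)*(2*z) = 2*z*(144 + x))
1/T(157, 206) = 1/(2*206*(144 + 157)) = 1/(2*206*301) = 1/124012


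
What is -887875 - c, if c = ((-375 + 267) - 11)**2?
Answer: -902036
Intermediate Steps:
c = 14161 (c = (-108 - 11)**2 = (-119)**2 = 14161)
-887875 - c = -887875 - 1*14161 = -887875 - 14161 = -902036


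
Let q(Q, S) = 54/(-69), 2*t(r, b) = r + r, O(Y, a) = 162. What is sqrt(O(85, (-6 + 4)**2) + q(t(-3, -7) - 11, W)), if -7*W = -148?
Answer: 6*sqrt(2369)/23 ≈ 12.697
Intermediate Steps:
W = 148/7 (W = -1/7*(-148) = 148/7 ≈ 21.143)
t(r, b) = r (t(r, b) = (r + r)/2 = (2*r)/2 = r)
q(Q, S) = -18/23 (q(Q, S) = 54*(-1/69) = -18/23)
sqrt(O(85, (-6 + 4)**2) + q(t(-3, -7) - 11, W)) = sqrt(162 - 18/23) = sqrt(3708/23) = 6*sqrt(2369)/23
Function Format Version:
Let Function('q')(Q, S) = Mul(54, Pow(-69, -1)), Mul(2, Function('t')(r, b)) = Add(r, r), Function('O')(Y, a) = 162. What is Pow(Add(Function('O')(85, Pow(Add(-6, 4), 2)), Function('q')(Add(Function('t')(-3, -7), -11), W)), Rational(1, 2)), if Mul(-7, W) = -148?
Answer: Mul(Rational(6, 23), Pow(2369, Rational(1, 2))) ≈ 12.697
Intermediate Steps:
W = Rational(148, 7) (W = Mul(Rational(-1, 7), -148) = Rational(148, 7) ≈ 21.143)
Function('t')(r, b) = r (Function('t')(r, b) = Mul(Rational(1, 2), Add(r, r)) = Mul(Rational(1, 2), Mul(2, r)) = r)
Function('q')(Q, S) = Rational(-18, 23) (Function('q')(Q, S) = Mul(54, Rational(-1, 69)) = Rational(-18, 23))
Pow(Add(Function('O')(85, Pow(Add(-6, 4), 2)), Function('q')(Add(Function('t')(-3, -7), -11), W)), Rational(1, 2)) = Pow(Add(162, Rational(-18, 23)), Rational(1, 2)) = Pow(Rational(3708, 23), Rational(1, 2)) = Mul(Rational(6, 23), Pow(2369, Rational(1, 2)))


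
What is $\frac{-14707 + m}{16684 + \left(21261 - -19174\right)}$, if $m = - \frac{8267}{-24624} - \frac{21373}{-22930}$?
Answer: $- \frac{4151636425589}{16125502505040} \approx -0.25746$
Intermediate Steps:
$m = \frac{357925531}{282314160}$ ($m = \left(-8267\right) \left(- \frac{1}{24624}\right) - - \frac{21373}{22930} = \frac{8267}{24624} + \frac{21373}{22930} = \frac{357925531}{282314160} \approx 1.2678$)
$\frac{-14707 + m}{16684 + \left(21261 - -19174\right)} = \frac{-14707 + \frac{357925531}{282314160}}{16684 + \left(21261 - -19174\right)} = - \frac{4151636425589}{282314160 \left(16684 + \left(21261 + 19174\right)\right)} = - \frac{4151636425589}{282314160 \left(16684 + 40435\right)} = - \frac{4151636425589}{282314160 \cdot 57119} = \left(- \frac{4151636425589}{282314160}\right) \frac{1}{57119} = - \frac{4151636425589}{16125502505040}$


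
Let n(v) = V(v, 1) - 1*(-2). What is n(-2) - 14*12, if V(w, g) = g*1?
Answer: -165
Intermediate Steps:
V(w, g) = g
n(v) = 3 (n(v) = 1 - 1*(-2) = 1 + 2 = 3)
n(-2) - 14*12 = 3 - 14*12 = 3 - 168 = -165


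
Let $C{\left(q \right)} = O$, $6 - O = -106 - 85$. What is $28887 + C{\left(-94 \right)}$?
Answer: $29084$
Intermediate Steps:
$O = 197$ ($O = 6 - \left(-106 - 85\right) = 6 - -191 = 6 + 191 = 197$)
$C{\left(q \right)} = 197$
$28887 + C{\left(-94 \right)} = 28887 + 197 = 29084$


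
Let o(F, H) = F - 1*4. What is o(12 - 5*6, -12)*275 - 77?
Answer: -6127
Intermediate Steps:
o(F, H) = -4 + F (o(F, H) = F - 4 = -4 + F)
o(12 - 5*6, -12)*275 - 77 = (-4 + (12 - 5*6))*275 - 77 = (-4 + (12 - 30))*275 - 77 = (-4 - 18)*275 - 77 = -22*275 - 77 = -6050 - 77 = -6127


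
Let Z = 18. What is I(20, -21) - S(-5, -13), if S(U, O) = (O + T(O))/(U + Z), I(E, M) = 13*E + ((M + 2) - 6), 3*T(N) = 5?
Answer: 9199/39 ≈ 235.87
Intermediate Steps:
T(N) = 5/3 (T(N) = (⅓)*5 = 5/3)
I(E, M) = -4 + M + 13*E (I(E, M) = 13*E + ((2 + M) - 6) = 13*E + (-4 + M) = -4 + M + 13*E)
S(U, O) = (5/3 + O)/(18 + U) (S(U, O) = (O + 5/3)/(U + 18) = (5/3 + O)/(18 + U))
I(20, -21) - S(-5, -13) = (-4 - 21 + 13*20) - (5/3 - 13)/(18 - 5) = (-4 - 21 + 260) - (-34)/(13*3) = 235 - (-34)/(13*3) = 235 - 1*(-34/39) = 235 + 34/39 = 9199/39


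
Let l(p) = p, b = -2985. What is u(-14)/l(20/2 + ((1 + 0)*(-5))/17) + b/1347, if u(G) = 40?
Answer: 28229/14817 ≈ 1.9052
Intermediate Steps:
u(-14)/l(20/2 + ((1 + 0)*(-5))/17) + b/1347 = 40/(20/2 + ((1 + 0)*(-5))/17) - 2985/1347 = 40/(20*(½) + (1*(-5))*(1/17)) - 2985*1/1347 = 40/(10 - 5*1/17) - 995/449 = 40/(10 - 5/17) - 995/449 = 40/(165/17) - 995/449 = 40*(17/165) - 995/449 = 136/33 - 995/449 = 28229/14817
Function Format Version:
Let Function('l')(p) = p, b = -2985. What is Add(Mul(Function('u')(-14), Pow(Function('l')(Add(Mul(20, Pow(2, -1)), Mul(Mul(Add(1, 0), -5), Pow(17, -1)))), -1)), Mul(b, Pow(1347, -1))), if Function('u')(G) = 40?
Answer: Rational(28229, 14817) ≈ 1.9052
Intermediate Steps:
Add(Mul(Function('u')(-14), Pow(Function('l')(Add(Mul(20, Pow(2, -1)), Mul(Mul(Add(1, 0), -5), Pow(17, -1)))), -1)), Mul(b, Pow(1347, -1))) = Add(Mul(40, Pow(Add(Mul(20, Pow(2, -1)), Mul(Mul(Add(1, 0), -5), Pow(17, -1))), -1)), Mul(-2985, Pow(1347, -1))) = Add(Mul(40, Pow(Add(Mul(20, Rational(1, 2)), Mul(Mul(1, -5), Rational(1, 17))), -1)), Mul(-2985, Rational(1, 1347))) = Add(Mul(40, Pow(Add(10, Mul(-5, Rational(1, 17))), -1)), Rational(-995, 449)) = Add(Mul(40, Pow(Add(10, Rational(-5, 17)), -1)), Rational(-995, 449)) = Add(Mul(40, Pow(Rational(165, 17), -1)), Rational(-995, 449)) = Add(Mul(40, Rational(17, 165)), Rational(-995, 449)) = Add(Rational(136, 33), Rational(-995, 449)) = Rational(28229, 14817)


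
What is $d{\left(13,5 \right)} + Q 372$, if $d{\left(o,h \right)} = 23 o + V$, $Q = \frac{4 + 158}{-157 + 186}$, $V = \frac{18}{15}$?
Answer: $\frac{344849}{145} \approx 2378.3$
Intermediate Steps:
$V = \frac{6}{5}$ ($V = 18 \cdot \frac{1}{15} = \frac{6}{5} \approx 1.2$)
$Q = \frac{162}{29} \approx 5.5862$
$d{\left(o,h \right)} = \frac{6}{5} + 23 o$ ($d{\left(o,h \right)} = 23 o + \frac{6}{5} = \frac{6}{5} + 23 o$)
$d{\left(13,5 \right)} + Q 372 = \left(\frac{6}{5} + 23 \cdot 13\right) + \frac{162}{29} \cdot 372 = \left(\frac{6}{5} + 299\right) + \frac{60264}{29} = \frac{1501}{5} + \frac{60264}{29} = \frac{344849}{145}$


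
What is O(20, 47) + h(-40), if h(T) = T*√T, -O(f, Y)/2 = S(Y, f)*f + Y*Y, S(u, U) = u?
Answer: -6298 - 80*I*√10 ≈ -6298.0 - 252.98*I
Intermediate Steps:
O(f, Y) = -2*Y² - 2*Y*f (O(f, Y) = -2*(Y*f + Y*Y) = -2*(Y*f + Y²) = -2*(Y² + Y*f) = -2*Y² - 2*Y*f)
h(T) = T^(3/2)
O(20, 47) + h(-40) = 2*47*(-1*47 - 1*20) + (-40)^(3/2) = 2*47*(-47 - 20) - 80*I*√10 = 2*47*(-67) - 80*I*√10 = -6298 - 80*I*√10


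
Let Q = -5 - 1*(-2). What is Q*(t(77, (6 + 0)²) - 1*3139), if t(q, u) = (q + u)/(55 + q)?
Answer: 414235/44 ≈ 9414.4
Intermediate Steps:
Q = -3 (Q = -5 + 2 = -3)
t(q, u) = (q + u)/(55 + q)
Q*(t(77, (6 + 0)²) - 1*3139) = -3*((77 + (6 + 0)²)/(55 + 77) - 1*3139) = -3*((77 + 6²)/132 - 3139) = -3*((77 + 36)/132 - 3139) = -3*((1/132)*113 - 3139) = -3*(113/132 - 3139) = -3*(-414235/132) = 414235/44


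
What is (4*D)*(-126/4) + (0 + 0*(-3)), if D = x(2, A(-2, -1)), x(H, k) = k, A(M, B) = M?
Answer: 252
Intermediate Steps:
D = -2
(4*D)*(-126/4) + (0 + 0*(-3)) = (4*(-2))*(-126/4) + (0 + 0*(-3)) = -(-336)*3*(¼) + (0 + 0) = -(-336)*3/4 + 0 = -8*(-63/2) + 0 = 252 + 0 = 252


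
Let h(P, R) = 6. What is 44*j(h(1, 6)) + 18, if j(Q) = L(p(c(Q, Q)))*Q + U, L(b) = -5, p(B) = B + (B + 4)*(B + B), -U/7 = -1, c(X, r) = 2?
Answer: -994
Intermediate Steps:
U = 7 (U = -7*(-1) = 7)
p(B) = B + 2*B*(4 + B) (p(B) = B + (4 + B)*(2*B) = B + 2*B*(4 + B))
j(Q) = 7 - 5*Q (j(Q) = -5*Q + 7 = 7 - 5*Q)
44*j(h(1, 6)) + 18 = 44*(7 - 5*6) + 18 = 44*(7 - 30) + 18 = 44*(-23) + 18 = -1012 + 18 = -994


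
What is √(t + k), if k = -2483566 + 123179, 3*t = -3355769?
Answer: I*√31310790/3 ≈ 1865.2*I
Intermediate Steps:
t = -3355769/3 (t = (⅓)*(-3355769) = -3355769/3 ≈ -1.1186e+6)
k = -2360387
√(t + k) = √(-3355769/3 - 2360387) = √(-10436930/3) = I*√31310790/3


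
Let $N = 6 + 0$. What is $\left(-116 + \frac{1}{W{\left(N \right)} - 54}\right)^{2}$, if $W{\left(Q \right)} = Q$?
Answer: $\frac{31013761}{2304} \approx 13461.0$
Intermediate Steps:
$N = 6$
$\left(-116 + \frac{1}{W{\left(N \right)} - 54}\right)^{2} = \left(-116 + \frac{1}{6 - 54}\right)^{2} = \left(-116 + \frac{1}{-48}\right)^{2} = \left(-116 - \frac{1}{48}\right)^{2} = \left(- \frac{5569}{48}\right)^{2} = \frac{31013761}{2304}$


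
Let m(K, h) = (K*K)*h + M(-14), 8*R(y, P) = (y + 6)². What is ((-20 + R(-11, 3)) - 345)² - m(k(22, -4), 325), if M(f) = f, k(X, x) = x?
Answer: 8049121/64 ≈ 1.2577e+5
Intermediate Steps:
R(y, P) = (6 + y)²/8 (R(y, P) = (y + 6)²/8 = (6 + y)²/8)
m(K, h) = -14 + h*K² (m(K, h) = (K*K)*h - 14 = K²*h - 14 = h*K² - 14 = -14 + h*K²)
((-20 + R(-11, 3)) - 345)² - m(k(22, -4), 325) = ((-20 + (6 - 11)²/8) - 345)² - (-14 + 325*(-4)²) = ((-20 + (⅛)*(-5)²) - 345)² - (-14 + 325*16) = ((-20 + (⅛)*25) - 345)² - (-14 + 5200) = ((-20 + 25/8) - 345)² - 1*5186 = (-135/8 - 345)² - 5186 = (-2895/8)² - 5186 = 8381025/64 - 5186 = 8049121/64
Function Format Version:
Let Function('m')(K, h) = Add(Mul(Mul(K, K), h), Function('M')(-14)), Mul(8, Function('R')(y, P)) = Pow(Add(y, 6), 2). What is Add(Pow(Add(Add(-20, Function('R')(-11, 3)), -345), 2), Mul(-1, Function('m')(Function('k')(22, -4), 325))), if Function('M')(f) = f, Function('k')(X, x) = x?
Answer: Rational(8049121, 64) ≈ 1.2577e+5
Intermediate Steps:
Function('R')(y, P) = Mul(Rational(1, 8), Pow(Add(6, y), 2)) (Function('R')(y, P) = Mul(Rational(1, 8), Pow(Add(y, 6), 2)) = Mul(Rational(1, 8), Pow(Add(6, y), 2)))
Function('m')(K, h) = Add(-14, Mul(h, Pow(K, 2))) (Function('m')(K, h) = Add(Mul(Mul(K, K), h), -14) = Add(Mul(Pow(K, 2), h), -14) = Add(Mul(h, Pow(K, 2)), -14) = Add(-14, Mul(h, Pow(K, 2))))
Add(Pow(Add(Add(-20, Function('R')(-11, 3)), -345), 2), Mul(-1, Function('m')(Function('k')(22, -4), 325))) = Add(Pow(Add(Add(-20, Mul(Rational(1, 8), Pow(Add(6, -11), 2))), -345), 2), Mul(-1, Add(-14, Mul(325, Pow(-4, 2))))) = Add(Pow(Add(Add(-20, Mul(Rational(1, 8), Pow(-5, 2))), -345), 2), Mul(-1, Add(-14, Mul(325, 16)))) = Add(Pow(Add(Add(-20, Mul(Rational(1, 8), 25)), -345), 2), Mul(-1, Add(-14, 5200))) = Add(Pow(Add(Add(-20, Rational(25, 8)), -345), 2), Mul(-1, 5186)) = Add(Pow(Add(Rational(-135, 8), -345), 2), -5186) = Add(Pow(Rational(-2895, 8), 2), -5186) = Add(Rational(8381025, 64), -5186) = Rational(8049121, 64)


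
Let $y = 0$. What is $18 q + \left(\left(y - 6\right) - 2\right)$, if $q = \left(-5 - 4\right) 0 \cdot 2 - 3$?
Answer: $-62$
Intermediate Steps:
$q = -3$ ($q = \left(-9\right) 0 \cdot 2 - 3 = 0 \cdot 2 - 3 = 0 - 3 = -3$)
$18 q + \left(\left(y - 6\right) - 2\right) = 18 \left(-3\right) + \left(\left(0 - 6\right) - 2\right) = -54 + \left(\left(0 - 6\right) - 2\right) = -54 - 8 = -62$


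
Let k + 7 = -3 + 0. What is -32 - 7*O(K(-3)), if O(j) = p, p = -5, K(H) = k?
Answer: 3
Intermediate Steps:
k = -10 (k = -7 + (-3 + 0) = -7 - 3 = -10)
K(H) = -10
O(j) = -5
-32 - 7*O(K(-3)) = -32 - 7*(-5) = -32 + 35 = 3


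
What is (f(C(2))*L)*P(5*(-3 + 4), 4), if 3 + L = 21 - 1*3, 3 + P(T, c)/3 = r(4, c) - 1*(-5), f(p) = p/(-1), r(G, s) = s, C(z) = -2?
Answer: 540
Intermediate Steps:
f(p) = -p (f(p) = p*(-1) = -p)
P(T, c) = 6 + 3*c (P(T, c) = -9 + 3*(c - 1*(-5)) = -9 + 3*(c + 5) = -9 + 3*(5 + c) = -9 + (15 + 3*c) = 6 + 3*c)
L = 15 (L = -3 + (21 - 1*3) = -3 + (21 - 3) = -3 + 18 = 15)
(f(C(2))*L)*P(5*(-3 + 4), 4) = (-1*(-2)*15)*(6 + 3*4) = (2*15)*(6 + 12) = 30*18 = 540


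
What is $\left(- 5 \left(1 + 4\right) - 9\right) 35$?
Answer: $-1190$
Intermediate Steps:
$\left(- 5 \left(1 + 4\right) - 9\right) 35 = \left(\left(-5\right) 5 - 9\right) 35 = \left(-25 - 9\right) 35 = \left(-34\right) 35 = -1190$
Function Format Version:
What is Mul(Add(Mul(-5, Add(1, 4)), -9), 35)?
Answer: -1190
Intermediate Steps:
Mul(Add(Mul(-5, Add(1, 4)), -9), 35) = Mul(Add(Mul(-5, 5), -9), 35) = Mul(Add(-25, -9), 35) = Mul(-34, 35) = -1190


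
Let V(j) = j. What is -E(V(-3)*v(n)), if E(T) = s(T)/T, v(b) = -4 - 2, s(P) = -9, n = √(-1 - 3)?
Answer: ½ ≈ 0.50000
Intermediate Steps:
n = 2*I (n = √(-4) = 2*I ≈ 2.0*I)
v(b) = -6
E(T) = -9/T
-E(V(-3)*v(n)) = -(-9)/((-3*(-6))) = -(-9)/18 = -1*(-½) = ½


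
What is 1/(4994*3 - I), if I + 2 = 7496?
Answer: 1/7488 ≈ 0.00013355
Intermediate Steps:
I = 7494 (I = -2 + 7496 = 7494)
1/(4994*3 - I) = 1/(4994*3 - 1*7494) = 1/(14982 - 7494) = 1/7488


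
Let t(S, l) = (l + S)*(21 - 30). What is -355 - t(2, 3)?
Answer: -310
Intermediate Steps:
t(S, l) = -9*S - 9*l (t(S, l) = (S + l)*(-9) = -9*S - 9*l)
-355 - t(2, 3) = -355 - (-9*2 - 9*3) = -355 - (-18 - 27) = -355 - 1*(-45) = -355 + 45 = -310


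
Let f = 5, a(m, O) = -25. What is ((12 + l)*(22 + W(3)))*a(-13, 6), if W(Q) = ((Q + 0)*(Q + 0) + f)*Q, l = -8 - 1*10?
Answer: 9600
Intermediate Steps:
l = -18 (l = -8 - 10 = -18)
W(Q) = Q*(5 + Q**2) (W(Q) = ((Q + 0)*(Q + 0) + 5)*Q = (Q*Q + 5)*Q = (Q**2 + 5)*Q = (5 + Q**2)*Q = Q*(5 + Q**2))
((12 + l)*(22 + W(3)))*a(-13, 6) = ((12 - 18)*(22 + 3*(5 + 3**2)))*(-25) = -6*(22 + 3*(5 + 9))*(-25) = -6*(22 + 3*14)*(-25) = -6*(22 + 42)*(-25) = -6*64*(-25) = -384*(-25) = 9600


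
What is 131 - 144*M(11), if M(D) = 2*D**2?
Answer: -34717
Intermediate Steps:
131 - 144*M(11) = 131 - 288*11**2 = 131 - 288*121 = 131 - 144*242 = 131 - 34848 = -34717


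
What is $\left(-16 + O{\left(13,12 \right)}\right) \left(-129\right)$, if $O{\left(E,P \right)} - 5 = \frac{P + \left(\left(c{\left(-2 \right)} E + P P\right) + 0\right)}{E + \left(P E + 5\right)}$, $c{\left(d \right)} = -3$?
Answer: $\frac{77271}{58} \approx 1332.3$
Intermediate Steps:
$O{\left(E,P \right)} = 5 + \frac{P + P^{2} - 3 E}{5 + E + E P}$ ($O{\left(E,P \right)} = 5 + \frac{P + \left(\left(- 3 E + P P\right) + 0\right)}{E + \left(P E + 5\right)} = 5 + \frac{P + \left(\left(- 3 E + P^{2}\right) + 0\right)}{E + \left(E P + 5\right)} = 5 + \frac{P + \left(\left(P^{2} - 3 E\right) + 0\right)}{E + \left(5 + E P\right)} = 5 + \frac{P - \left(- P^{2} + 3 E\right)}{5 + E + E P} = 5 + \frac{P + P^{2} - 3 E}{5 + E + E P}$)
$\left(-16 + O{\left(13,12 \right)}\right) \left(-129\right) = \left(-16 + \frac{25 + 12 + 12^{2} + 2 \cdot 13 + 5 \cdot 13 \cdot 12}{5 + 13 + 13 \cdot 12}\right) \left(-129\right) = \left(-16 + \frac{25 + 12 + 144 + 26 + 780}{5 + 13 + 156}\right) \left(-129\right) = \left(-16 + \frac{1}{174} \cdot 987\right) \left(-129\right) = \left(-16 + \frac{329}{58}\right) \left(-129\right) = \left(- \frac{599}{58}\right) \left(-129\right) = \frac{77271}{58}$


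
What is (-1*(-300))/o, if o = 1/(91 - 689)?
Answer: -179400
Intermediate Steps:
o = -1/598 (o = 1/(-598) = -1/598 ≈ -0.0016722)
(-1*(-300))/o = (-1*(-300))/(-1/598) = 300*(-598) = -179400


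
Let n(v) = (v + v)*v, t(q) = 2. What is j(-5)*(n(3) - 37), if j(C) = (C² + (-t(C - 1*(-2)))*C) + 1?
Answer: -684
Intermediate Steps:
n(v) = 2*v² (n(v) = (2*v)*v = 2*v²)
j(C) = 1 + C² - 2*C (j(C) = (C² + (-1*2)*C) + 1 = (C² - 2*C) + 1 = 1 + C² - 2*C)
j(-5)*(n(3) - 37) = (1 + (-5)² - 2*(-5))*(2*3² - 37) = (1 + 25 + 10)*(2*9 - 37) = 36*(18 - 37) = 36*(-19) = -684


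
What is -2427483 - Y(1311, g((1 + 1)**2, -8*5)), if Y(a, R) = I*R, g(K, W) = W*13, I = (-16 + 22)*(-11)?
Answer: -2461803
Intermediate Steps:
I = -66 (I = 6*(-11) = -66)
g(K, W) = 13*W
Y(a, R) = -66*R
-2427483 - Y(1311, g((1 + 1)**2, -8*5)) = -2427483 - (-66)*13*(-8*5) = -2427483 - (-66)*13*(-40) = -2427483 - (-66)*(-520) = -2427483 - 1*34320 = -2427483 - 34320 = -2461803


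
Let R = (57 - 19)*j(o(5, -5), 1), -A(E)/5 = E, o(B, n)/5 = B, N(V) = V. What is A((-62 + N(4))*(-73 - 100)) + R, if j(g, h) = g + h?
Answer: -49182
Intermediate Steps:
o(B, n) = 5*B
A(E) = -5*E
R = 988 (R = (57 - 19)*(5*5 + 1) = 38*(25 + 1) = 38*26 = 988)
A((-62 + N(4))*(-73 - 100)) + R = -5*(-62 + 4)*(-73 - 100) + 988 = -(-290)*(-173) + 988 = -5*10034 + 988 = -50170 + 988 = -49182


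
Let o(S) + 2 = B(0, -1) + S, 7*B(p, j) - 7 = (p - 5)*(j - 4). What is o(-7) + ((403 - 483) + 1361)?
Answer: 8936/7 ≈ 1276.6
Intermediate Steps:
B(p, j) = 1 + (-5 + p)*(-4 + j)/7 (B(p, j) = 1 + ((p - 5)*(j - 4))/7 = 1 + ((-5 + p)*(-4 + j))/7 = 1 + (-5 + p)*(-4 + j)/7)
o(S) = 18/7 + S (o(S) = -2 + ((27/7 - 5/7*(-1) - 4/7*0 + (⅐)*(-1)*0) + S) = -2 + ((27/7 + 5/7 + 0 + 0) + S) = -2 + (32/7 + S) = 18/7 + S)
o(-7) + ((403 - 483) + 1361) = (18/7 - 7) + ((403 - 483) + 1361) = -31/7 + (-80 + 1361) = -31/7 + 1281 = 8936/7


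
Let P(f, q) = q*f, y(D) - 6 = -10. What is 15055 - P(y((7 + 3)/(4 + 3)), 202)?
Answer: 15863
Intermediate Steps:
y(D) = -4 (y(D) = 6 - 10 = -4)
P(f, q) = f*q
15055 - P(y((7 + 3)/(4 + 3)), 202) = 15055 - (-4)*202 = 15055 - 1*(-808) = 15055 + 808 = 15863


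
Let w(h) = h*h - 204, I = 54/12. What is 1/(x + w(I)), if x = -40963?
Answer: -4/164587 ≈ -2.4303e-5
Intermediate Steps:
I = 9/2 (I = 54*(1/12) = 9/2 ≈ 4.5000)
w(h) = -204 + h² (w(h) = h² - 204 = -204 + h²)
1/(x + w(I)) = 1/(-40963 + (-204 + (9/2)²)) = 1/(-40963 + (-204 + 81/4)) = 1/(-40963 - 735/4) = 1/(-164587/4) = -4/164587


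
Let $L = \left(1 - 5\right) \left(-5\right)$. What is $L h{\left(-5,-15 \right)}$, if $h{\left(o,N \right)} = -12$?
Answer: $-240$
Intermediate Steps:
$L = 20$ ($L = \left(-4\right) \left(-5\right) = 20$)
$L h{\left(-5,-15 \right)} = 20 \left(-12\right) = -240$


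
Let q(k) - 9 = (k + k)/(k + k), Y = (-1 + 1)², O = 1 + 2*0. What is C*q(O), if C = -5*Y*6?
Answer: 0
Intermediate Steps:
O = 1 (O = 1 + 0 = 1)
Y = 0 (Y = 0² = 0)
q(k) = 10 (q(k) = 9 + (k + k)/(k + k) = 9 + (2*k)/((2*k)) = 9 + (2*k)*(1/(2*k)) = 9 + 1 = 10)
C = 0 (C = -5*0*6 = 0*6 = 0)
C*q(O) = 0*10 = 0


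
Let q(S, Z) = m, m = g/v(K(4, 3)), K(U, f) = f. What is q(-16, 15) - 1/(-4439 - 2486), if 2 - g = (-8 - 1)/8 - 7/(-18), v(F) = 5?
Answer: 272917/498600 ≈ 0.54737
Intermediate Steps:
g = 197/72 (g = 2 - ((-8 - 1)/8 - 7/(-18)) = 2 - (-9*⅛ - 7*(-1/18)) = 2 - (-9/8 + 7/18) = 2 - 1*(-53/72) = 2 + 53/72 = 197/72 ≈ 2.7361)
m = 197/360 (m = (197/72)/5 = (197/72)*(⅕) = 197/360 ≈ 0.54722)
q(S, Z) = 197/360
q(-16, 15) - 1/(-4439 - 2486) = 197/360 - 1/(-4439 - 2486) = 197/360 - 1/(-6925) = 197/360 - 1*(-1/6925) = 197/360 + 1/6925 = 272917/498600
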